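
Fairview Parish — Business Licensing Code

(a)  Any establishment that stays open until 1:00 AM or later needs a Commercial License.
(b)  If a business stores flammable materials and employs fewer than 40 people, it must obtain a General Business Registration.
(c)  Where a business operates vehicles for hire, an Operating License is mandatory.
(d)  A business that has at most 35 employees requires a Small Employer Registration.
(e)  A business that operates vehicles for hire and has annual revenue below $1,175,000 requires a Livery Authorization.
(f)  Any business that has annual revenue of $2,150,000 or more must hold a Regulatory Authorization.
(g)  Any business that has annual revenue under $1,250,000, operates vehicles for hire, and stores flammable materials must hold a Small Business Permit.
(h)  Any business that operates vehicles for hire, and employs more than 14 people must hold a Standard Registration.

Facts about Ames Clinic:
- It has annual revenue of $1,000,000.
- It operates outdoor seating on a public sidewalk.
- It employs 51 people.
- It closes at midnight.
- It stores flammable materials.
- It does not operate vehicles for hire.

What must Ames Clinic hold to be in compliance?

(a) closes midnight, at/before 1:00 AM → Commercial License not required.
(b) stores flammable materials; employees 51 ≥ 40 → General Business Registration not required.
(c) does not operate vehicles for hire → Operating License not required.
(d) employees 51 > 35 → Small Employer Registration not required.
(e) does not operate vehicles for hire; revenue $1,000,000 < $1,175,000 → Livery Authorization not required.
(f) revenue $1,000,000 < $2,150,000 → Regulatory Authorization not required.
(g) revenue $1,000,000 < $1,250,000; does not operate vehicles for hire; stores flammable materials → Small Business Permit not required.
(h) does not operate vehicles for hire; employees 51 > 14 → Standard Registration not required.

None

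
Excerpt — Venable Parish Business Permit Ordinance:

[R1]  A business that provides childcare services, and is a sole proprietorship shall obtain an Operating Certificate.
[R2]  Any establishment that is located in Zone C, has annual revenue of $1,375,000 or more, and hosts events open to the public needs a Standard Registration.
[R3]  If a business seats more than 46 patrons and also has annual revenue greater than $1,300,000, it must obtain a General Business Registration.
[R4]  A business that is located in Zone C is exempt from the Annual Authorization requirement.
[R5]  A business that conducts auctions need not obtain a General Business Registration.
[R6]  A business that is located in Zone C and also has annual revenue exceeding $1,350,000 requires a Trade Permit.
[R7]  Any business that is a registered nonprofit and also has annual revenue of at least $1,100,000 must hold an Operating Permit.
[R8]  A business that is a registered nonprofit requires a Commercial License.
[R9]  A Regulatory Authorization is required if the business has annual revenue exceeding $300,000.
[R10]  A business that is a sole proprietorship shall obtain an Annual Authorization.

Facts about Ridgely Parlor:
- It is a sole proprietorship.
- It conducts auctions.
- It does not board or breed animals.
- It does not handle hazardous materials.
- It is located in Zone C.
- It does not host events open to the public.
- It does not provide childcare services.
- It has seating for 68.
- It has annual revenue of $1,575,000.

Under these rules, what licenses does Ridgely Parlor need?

[R1] does not provide childcare services; is a sole proprietorship → Operating Certificate not required.
[R2] is located in Zone C; revenue $1,575,000 ≥ $1,375,000; does not host events open to the public → Standard Registration not required.
[R3] seating 68 > 46; revenue $1,575,000 > $1,300,000 → General Business Registration required.
[R4] is located in Zone C → exempt from Annual Authorization.
[R5] conducts auctions → exempt from General Business Registration.
[R6] is located in Zone C; revenue $1,575,000 > $1,350,000 → Trade Permit required.
[R7] is a sole proprietorship (not: is a registered nonprofit); revenue $1,575,000 ≥ $1,100,000 → Operating Permit not required.
[R8] is a sole proprietorship (not: is a registered nonprofit) → Commercial License not required.
[R9] revenue $1,575,000 > $300,000 → Regulatory Authorization required.
[R10] is a sole proprietorship → Annual Authorization required.

Regulatory Authorization, Trade Permit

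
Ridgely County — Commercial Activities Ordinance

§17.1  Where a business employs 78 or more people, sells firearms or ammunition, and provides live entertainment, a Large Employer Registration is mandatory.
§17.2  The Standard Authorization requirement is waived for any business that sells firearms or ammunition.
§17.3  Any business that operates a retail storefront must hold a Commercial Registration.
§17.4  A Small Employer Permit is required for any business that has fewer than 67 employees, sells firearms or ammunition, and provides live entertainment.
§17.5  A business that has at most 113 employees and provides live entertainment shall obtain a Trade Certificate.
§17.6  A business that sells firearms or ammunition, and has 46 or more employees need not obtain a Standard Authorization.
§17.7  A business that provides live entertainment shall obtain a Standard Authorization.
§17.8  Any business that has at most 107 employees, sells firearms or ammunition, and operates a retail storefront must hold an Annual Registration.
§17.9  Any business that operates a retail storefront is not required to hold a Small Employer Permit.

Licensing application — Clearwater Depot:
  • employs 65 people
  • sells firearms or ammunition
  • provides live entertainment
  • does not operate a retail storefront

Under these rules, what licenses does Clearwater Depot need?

Small Employer Permit, Trade Certificate

§17.1 employees 65 < 78; sells firearms or ammunition; provides live entertainment → Large Employer Registration not required.
§17.2 sells firearms or ammunition → exempt from Standard Authorization.
§17.3 does not operate a retail storefront → Commercial Registration not required.
§17.4 employees 65 < 67; sells firearms or ammunition; provides live entertainment → Small Employer Permit required.
§17.5 employees 65 ≤ 113; provides live entertainment → Trade Certificate required.
§17.6 sells firearms or ammunition; employees 65 ≥ 46 → exempt from Standard Authorization.
§17.7 provides live entertainment → Standard Authorization required.
§17.8 employees 65 ≤ 107; sells firearms or ammunition; does not operate a retail storefront → Annual Registration not required.
§17.9 does not operate a retail storefront → Small Employer Permit exemption does not apply.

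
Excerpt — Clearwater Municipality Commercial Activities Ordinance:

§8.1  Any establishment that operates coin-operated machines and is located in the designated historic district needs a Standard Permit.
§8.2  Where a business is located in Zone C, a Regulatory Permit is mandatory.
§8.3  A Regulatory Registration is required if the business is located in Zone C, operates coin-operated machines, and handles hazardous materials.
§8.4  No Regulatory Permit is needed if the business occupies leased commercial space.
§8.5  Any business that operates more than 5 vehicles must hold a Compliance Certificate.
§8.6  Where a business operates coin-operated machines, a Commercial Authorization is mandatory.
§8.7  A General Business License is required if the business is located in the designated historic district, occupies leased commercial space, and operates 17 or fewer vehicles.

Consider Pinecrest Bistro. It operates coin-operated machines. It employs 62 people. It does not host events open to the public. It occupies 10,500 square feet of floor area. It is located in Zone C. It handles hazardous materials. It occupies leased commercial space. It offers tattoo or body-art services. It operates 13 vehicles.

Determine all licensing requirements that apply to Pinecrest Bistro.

§8.1 operates coin-operated machines; is located in Zone C (not: is located in the designated historic district) → Standard Permit not required.
§8.2 is located in Zone C → Regulatory Permit required.
§8.3 is located in Zone C; operates coin-operated machines; handles hazardous materials → Regulatory Registration required.
§8.4 occupies leased commercial space → exempt from Regulatory Permit.
§8.5 vehicles 13 > 5 → Compliance Certificate required.
§8.6 operates coin-operated machines → Commercial Authorization required.
§8.7 is located in Zone C (not: is located in the designated historic district); occupies leased commercial space; vehicles 13 ≤ 17 → General Business License not required.

Commercial Authorization, Compliance Certificate, Regulatory Registration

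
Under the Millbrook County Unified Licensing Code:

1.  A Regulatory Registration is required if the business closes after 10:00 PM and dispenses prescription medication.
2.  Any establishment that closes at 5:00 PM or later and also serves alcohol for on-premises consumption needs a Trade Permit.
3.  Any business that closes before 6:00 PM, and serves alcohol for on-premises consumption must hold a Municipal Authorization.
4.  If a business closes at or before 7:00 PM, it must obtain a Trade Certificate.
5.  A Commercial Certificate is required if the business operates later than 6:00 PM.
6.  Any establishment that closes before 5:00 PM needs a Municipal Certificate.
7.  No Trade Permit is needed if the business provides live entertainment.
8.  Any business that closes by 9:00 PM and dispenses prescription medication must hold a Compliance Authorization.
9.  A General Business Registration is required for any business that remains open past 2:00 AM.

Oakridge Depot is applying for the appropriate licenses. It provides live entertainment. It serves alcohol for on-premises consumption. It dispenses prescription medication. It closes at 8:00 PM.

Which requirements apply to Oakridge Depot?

1. closes 8:00 PM, at/before 10:00 PM; dispenses prescription medication → Regulatory Registration not required.
2. closes 8:00 PM, after 5:00 PM; serves alcohol for on-premises consumption → Trade Permit required.
3. closes 8:00 PM, after 6:00 PM; serves alcohol for on-premises consumption → Municipal Authorization not required.
4. closes 8:00 PM, after 7:00 PM → Trade Certificate not required.
5. closes 8:00 PM, after 6:00 PM → Commercial Certificate required.
6. closes 8:00 PM, after 5:00 PM → Municipal Certificate not required.
7. provides live entertainment → exempt from Trade Permit.
8. closes 8:00 PM, at/before 9:00 PM; dispenses prescription medication → Compliance Authorization required.
9. closes 8:00 PM, at/before 2:00 AM → General Business Registration not required.

Commercial Certificate, Compliance Authorization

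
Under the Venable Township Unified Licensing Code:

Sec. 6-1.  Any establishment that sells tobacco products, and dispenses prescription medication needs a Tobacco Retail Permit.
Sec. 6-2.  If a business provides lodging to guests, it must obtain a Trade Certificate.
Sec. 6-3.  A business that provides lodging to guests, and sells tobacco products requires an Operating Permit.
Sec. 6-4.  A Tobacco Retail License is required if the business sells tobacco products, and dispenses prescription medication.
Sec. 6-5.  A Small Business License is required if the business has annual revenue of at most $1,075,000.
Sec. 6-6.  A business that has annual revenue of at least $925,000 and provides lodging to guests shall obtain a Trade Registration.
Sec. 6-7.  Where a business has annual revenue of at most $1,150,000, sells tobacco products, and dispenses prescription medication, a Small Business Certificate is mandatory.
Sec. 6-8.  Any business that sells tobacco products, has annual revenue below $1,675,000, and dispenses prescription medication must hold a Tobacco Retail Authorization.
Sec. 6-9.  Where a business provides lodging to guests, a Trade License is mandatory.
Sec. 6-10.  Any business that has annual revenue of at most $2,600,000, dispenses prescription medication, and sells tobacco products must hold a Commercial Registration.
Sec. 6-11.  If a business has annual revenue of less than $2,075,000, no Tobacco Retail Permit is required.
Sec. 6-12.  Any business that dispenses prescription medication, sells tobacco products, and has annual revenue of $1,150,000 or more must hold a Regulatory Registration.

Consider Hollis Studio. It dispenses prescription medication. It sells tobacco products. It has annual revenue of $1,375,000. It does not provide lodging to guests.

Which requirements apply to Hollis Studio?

Commercial Registration, Regulatory Registration, Tobacco Retail Authorization, Tobacco Retail License

Sec. 6-1. sells tobacco products; dispenses prescription medication → Tobacco Retail Permit required.
Sec. 6-2. does not provide lodging to guests → Trade Certificate not required.
Sec. 6-3. does not provide lodging to guests; sells tobacco products → Operating Permit not required.
Sec. 6-4. sells tobacco products; dispenses prescription medication → Tobacco Retail License required.
Sec. 6-5. revenue $1,375,000 > $1,075,000 → Small Business License not required.
Sec. 6-6. revenue $1,375,000 ≥ $925,000; does not provide lodging to guests → Trade Registration not required.
Sec. 6-7. revenue $1,375,000 > $1,150,000; sells tobacco products; dispenses prescription medication → Small Business Certificate not required.
Sec. 6-8. sells tobacco products; revenue $1,375,000 < $1,675,000; dispenses prescription medication → Tobacco Retail Authorization required.
Sec. 6-9. does not provide lodging to guests → Trade License not required.
Sec. 6-10. revenue $1,375,000 ≤ $2,600,000; dispenses prescription medication; sells tobacco products → Commercial Registration required.
Sec. 6-11. revenue $1,375,000 < $2,075,000 → exempt from Tobacco Retail Permit.
Sec. 6-12. dispenses prescription medication; sells tobacco products; revenue $1,375,000 ≥ $1,150,000 → Regulatory Registration required.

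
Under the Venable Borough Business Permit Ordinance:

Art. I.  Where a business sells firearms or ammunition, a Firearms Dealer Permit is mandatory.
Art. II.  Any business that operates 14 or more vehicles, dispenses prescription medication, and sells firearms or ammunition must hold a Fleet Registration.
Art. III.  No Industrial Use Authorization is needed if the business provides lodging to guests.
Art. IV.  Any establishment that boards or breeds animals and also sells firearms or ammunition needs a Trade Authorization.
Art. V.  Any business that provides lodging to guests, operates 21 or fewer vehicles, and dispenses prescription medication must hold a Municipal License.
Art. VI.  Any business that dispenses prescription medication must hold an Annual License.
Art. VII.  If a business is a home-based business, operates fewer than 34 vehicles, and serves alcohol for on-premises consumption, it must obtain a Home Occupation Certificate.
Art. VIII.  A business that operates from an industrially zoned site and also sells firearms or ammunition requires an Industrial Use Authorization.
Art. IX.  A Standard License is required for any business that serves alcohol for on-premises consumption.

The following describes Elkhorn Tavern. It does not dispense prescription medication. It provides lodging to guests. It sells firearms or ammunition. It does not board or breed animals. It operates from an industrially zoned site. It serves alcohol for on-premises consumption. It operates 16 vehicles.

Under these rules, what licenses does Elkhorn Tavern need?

Firearms Dealer Permit, Standard License

Art. I. sells firearms or ammunition → Firearms Dealer Permit required.
Art. II. vehicles 16 ≥ 14; does not dispense prescription medication; sells firearms or ammunition → Fleet Registration not required.
Art. III. provides lodging to guests → exempt from Industrial Use Authorization.
Art. IV. does not board or breed animals; sells firearms or ammunition → Trade Authorization not required.
Art. V. provides lodging to guests; vehicles 16 ≤ 21; does not dispense prescription medication → Municipal License not required.
Art. VI. does not dispense prescription medication → Annual License not required.
Art. VII. operates from an industrially zoned site (not: is a home-based business); vehicles 16 < 34; serves alcohol for on-premises consumption → Home Occupation Certificate not required.
Art. VIII. operates from an industrially zoned site; sells firearms or ammunition → Industrial Use Authorization required.
Art. IX. serves alcohol for on-premises consumption → Standard License required.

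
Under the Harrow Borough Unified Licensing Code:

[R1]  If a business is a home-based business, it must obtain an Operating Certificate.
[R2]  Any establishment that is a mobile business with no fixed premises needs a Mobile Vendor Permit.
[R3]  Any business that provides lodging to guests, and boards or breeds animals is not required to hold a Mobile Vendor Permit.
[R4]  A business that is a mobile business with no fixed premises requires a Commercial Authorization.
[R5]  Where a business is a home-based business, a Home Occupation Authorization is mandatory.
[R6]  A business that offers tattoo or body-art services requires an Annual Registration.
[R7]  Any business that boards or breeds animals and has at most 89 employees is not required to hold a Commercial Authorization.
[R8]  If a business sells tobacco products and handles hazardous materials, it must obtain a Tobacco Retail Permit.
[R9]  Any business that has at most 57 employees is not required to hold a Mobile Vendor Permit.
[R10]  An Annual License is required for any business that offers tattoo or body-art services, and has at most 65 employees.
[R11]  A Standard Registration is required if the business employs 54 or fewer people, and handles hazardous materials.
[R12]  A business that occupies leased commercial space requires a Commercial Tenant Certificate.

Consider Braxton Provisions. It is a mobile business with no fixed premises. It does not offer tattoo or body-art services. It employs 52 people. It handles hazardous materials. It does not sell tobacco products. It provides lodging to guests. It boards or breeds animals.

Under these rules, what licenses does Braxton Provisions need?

Standard Registration

[R1] is a mobile business with no fixed premises (not: is a home-based business) → Operating Certificate not required.
[R2] is a mobile business with no fixed premises → Mobile Vendor Permit required.
[R3] provides lodging to guests; boards or breeds animals → exempt from Mobile Vendor Permit.
[R4] is a mobile business with no fixed premises → Commercial Authorization required.
[R5] is a mobile business with no fixed premises (not: is a home-based business) → Home Occupation Authorization not required.
[R6] does not offer tattoo or body-art services → Annual Registration not required.
[R7] boards or breeds animals; employees 52 ≤ 89 → exempt from Commercial Authorization.
[R8] does not sell tobacco products; handles hazardous materials → Tobacco Retail Permit not required.
[R9] employees 52 ≤ 57 → exempt from Mobile Vendor Permit.
[R10] does not offer tattoo or body-art services; employees 52 ≤ 65 → Annual License not required.
[R11] employees 52 ≤ 54; handles hazardous materials → Standard Registration required.
[R12] is a mobile business with no fixed premises (not: occupies leased commercial space) → Commercial Tenant Certificate not required.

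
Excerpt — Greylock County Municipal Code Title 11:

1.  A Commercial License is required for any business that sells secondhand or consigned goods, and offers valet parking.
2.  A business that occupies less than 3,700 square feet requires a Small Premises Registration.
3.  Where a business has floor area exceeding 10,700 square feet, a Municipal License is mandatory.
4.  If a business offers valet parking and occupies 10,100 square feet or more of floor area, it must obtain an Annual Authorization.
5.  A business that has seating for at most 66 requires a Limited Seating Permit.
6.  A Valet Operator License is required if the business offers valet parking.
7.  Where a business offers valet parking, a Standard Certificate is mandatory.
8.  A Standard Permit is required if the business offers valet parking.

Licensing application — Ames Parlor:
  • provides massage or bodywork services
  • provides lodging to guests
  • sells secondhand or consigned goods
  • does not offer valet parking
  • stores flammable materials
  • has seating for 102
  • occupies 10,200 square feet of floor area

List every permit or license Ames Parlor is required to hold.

1. sells secondhand or consigned goods; does not offer valet parking → Commercial License not required.
2. floor area 10,200 square feet ≥ 3,700 square feet → Small Premises Registration not required.
3. floor area 10,200 square feet ≤ 10,700 square feet → Municipal License not required.
4. does not offer valet parking; floor area 10,200 square feet ≥ 10,100 square feet → Annual Authorization not required.
5. seating 102 > 66 → Limited Seating Permit not required.
6. does not offer valet parking → Valet Operator License not required.
7. does not offer valet parking → Standard Certificate not required.
8. does not offer valet parking → Standard Permit not required.

None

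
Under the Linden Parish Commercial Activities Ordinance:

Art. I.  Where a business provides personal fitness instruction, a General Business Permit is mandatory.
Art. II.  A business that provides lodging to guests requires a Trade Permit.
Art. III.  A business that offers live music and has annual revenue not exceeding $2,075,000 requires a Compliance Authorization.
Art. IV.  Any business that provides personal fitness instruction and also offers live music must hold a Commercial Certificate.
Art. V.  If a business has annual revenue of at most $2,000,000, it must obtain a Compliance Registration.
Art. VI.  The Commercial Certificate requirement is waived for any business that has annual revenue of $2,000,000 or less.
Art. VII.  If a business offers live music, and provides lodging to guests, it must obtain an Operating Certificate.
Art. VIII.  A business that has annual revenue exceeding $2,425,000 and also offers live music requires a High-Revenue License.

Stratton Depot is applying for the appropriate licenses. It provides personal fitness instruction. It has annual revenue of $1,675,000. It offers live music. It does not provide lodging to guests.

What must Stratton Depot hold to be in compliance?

Art. I. provides personal fitness instruction → General Business Permit required.
Art. II. does not provide lodging to guests → Trade Permit not required.
Art. III. offers live music; revenue $1,675,000 ≤ $2,075,000 → Compliance Authorization required.
Art. IV. provides personal fitness instruction; offers live music → Commercial Certificate required.
Art. V. revenue $1,675,000 ≤ $2,000,000 → Compliance Registration required.
Art. VI. revenue $1,675,000 ≤ $2,000,000 → exempt from Commercial Certificate.
Art. VII. offers live music; does not provide lodging to guests → Operating Certificate not required.
Art. VIII. revenue $1,675,000 ≤ $2,425,000; offers live music → High-Revenue License not required.

Compliance Authorization, Compliance Registration, General Business Permit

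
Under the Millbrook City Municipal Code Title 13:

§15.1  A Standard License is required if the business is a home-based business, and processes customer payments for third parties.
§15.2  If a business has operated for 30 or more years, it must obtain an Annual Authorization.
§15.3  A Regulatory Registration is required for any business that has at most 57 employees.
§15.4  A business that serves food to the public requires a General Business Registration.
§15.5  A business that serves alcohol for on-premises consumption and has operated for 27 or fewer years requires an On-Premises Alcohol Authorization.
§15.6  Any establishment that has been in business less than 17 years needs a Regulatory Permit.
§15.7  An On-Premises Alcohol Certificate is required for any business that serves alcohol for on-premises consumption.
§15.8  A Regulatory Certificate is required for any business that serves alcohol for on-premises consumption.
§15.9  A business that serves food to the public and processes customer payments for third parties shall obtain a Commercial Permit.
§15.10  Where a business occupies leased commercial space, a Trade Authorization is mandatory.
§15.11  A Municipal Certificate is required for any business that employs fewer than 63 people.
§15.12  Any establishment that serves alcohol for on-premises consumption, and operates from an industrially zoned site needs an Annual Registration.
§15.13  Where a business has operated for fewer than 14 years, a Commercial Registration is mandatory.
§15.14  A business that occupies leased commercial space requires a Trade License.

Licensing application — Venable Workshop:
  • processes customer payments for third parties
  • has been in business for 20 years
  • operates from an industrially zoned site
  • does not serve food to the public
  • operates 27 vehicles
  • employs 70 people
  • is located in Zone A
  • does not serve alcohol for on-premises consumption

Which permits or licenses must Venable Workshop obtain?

None

§15.1 operates from an industrially zoned site (not: is a home-based business); processes customer payments for third parties → Standard License not required.
§15.2 years in business 20 < 30 → Annual Authorization not required.
§15.3 employees 70 > 57 → Regulatory Registration not required.
§15.4 does not serve food to the public → General Business Registration not required.
§15.5 does not serve alcohol for on-premises consumption; years in business 20 ≤ 27 → On-Premises Alcohol Authorization not required.
§15.6 years in business 20 ≥ 17 → Regulatory Permit not required.
§15.7 does not serve alcohol for on-premises consumption → On-Premises Alcohol Certificate not required.
§15.8 does not serve alcohol for on-premises consumption → Regulatory Certificate not required.
§15.9 does not serve food to the public; processes customer payments for third parties → Commercial Permit not required.
§15.10 operates from an industrially zoned site (not: occupies leased commercial space) → Trade Authorization not required.
§15.11 employees 70 ≥ 63 → Municipal Certificate not required.
§15.12 does not serve alcohol for on-premises consumption; operates from an industrially zoned site → Annual Registration not required.
§15.13 years in business 20 ≥ 14 → Commercial Registration not required.
§15.14 operates from an industrially zoned site (not: occupies leased commercial space) → Trade License not required.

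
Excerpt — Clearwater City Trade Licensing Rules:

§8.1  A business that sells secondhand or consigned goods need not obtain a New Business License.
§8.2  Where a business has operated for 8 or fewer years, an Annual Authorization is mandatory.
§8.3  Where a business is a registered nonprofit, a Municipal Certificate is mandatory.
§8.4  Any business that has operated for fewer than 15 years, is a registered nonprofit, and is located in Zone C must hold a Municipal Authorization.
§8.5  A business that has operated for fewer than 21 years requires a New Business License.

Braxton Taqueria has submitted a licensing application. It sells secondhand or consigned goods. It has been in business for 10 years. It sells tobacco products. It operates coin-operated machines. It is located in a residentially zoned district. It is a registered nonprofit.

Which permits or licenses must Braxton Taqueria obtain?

§8.1 sells secondhand or consigned goods → exempt from New Business License.
§8.2 years in business 10 > 8 → Annual Authorization not required.
§8.3 is a registered nonprofit → Municipal Certificate required.
§8.4 years in business 10 < 15; is a registered nonprofit; is located in a residentially zoned district (not: is located in Zone C) → Municipal Authorization not required.
§8.5 years in business 10 < 21 → New Business License required.

Municipal Certificate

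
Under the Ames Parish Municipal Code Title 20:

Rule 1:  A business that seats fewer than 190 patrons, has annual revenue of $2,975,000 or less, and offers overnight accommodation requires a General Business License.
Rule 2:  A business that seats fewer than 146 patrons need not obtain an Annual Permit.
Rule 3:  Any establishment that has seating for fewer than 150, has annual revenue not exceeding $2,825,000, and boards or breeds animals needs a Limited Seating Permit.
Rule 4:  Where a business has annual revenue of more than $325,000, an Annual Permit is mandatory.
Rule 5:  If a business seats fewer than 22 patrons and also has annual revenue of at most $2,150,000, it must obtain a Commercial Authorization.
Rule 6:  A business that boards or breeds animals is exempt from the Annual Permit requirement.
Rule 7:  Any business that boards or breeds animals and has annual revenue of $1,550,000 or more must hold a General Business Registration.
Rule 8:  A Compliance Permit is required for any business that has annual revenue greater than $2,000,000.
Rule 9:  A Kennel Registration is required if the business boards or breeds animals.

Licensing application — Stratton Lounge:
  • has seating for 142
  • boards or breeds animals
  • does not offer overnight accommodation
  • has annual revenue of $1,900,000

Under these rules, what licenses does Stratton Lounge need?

General Business Registration, Kennel Registration, Limited Seating Permit

Rule 1: seating 142 < 190; revenue $1,900,000 ≤ $2,975,000; does not offer overnight accommodation → General Business License not required.
Rule 2: seating 142 < 146 → exempt from Annual Permit.
Rule 3: seating 142 < 150; revenue $1,900,000 ≤ $2,825,000; boards or breeds animals → Limited Seating Permit required.
Rule 4: revenue $1,900,000 > $325,000 → Annual Permit required.
Rule 5: seating 142 ≥ 22; revenue $1,900,000 ≤ $2,150,000 → Commercial Authorization not required.
Rule 6: boards or breeds animals → exempt from Annual Permit.
Rule 7: boards or breeds animals; revenue $1,900,000 ≥ $1,550,000 → General Business Registration required.
Rule 8: revenue $1,900,000 ≤ $2,000,000 → Compliance Permit not required.
Rule 9: boards or breeds animals → Kennel Registration required.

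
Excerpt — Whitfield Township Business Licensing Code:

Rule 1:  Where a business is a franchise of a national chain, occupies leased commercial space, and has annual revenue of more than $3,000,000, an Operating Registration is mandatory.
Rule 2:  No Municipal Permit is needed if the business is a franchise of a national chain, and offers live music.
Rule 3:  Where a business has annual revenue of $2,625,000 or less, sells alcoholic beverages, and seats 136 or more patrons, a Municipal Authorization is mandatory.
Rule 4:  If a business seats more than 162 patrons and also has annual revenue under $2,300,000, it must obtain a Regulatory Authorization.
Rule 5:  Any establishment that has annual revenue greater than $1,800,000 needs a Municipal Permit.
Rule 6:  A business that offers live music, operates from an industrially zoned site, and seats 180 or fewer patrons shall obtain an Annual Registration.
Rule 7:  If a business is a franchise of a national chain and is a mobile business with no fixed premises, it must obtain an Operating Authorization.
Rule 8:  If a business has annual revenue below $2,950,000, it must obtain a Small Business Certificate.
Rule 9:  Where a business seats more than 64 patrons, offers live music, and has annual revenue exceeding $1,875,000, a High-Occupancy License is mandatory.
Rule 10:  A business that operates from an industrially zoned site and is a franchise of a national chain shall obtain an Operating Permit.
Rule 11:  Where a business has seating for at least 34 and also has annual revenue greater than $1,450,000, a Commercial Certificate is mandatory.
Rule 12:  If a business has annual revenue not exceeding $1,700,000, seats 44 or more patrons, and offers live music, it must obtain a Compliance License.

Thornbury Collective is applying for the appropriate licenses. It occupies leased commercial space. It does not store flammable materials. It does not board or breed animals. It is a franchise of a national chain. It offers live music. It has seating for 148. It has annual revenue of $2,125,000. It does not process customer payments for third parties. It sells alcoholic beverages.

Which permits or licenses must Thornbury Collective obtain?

Commercial Certificate, High-Occupancy License, Municipal Authorization, Small Business Certificate

Rule 1: is a franchise of a national chain; occupies leased commercial space; revenue $2,125,000 ≤ $3,000,000 → Operating Registration not required.
Rule 2: is a franchise of a national chain; offers live music → exempt from Municipal Permit.
Rule 3: revenue $2,125,000 ≤ $2,625,000; sells alcoholic beverages; seating 148 ≥ 136 → Municipal Authorization required.
Rule 4: seating 148 ≤ 162; revenue $2,125,000 < $2,300,000 → Regulatory Authorization not required.
Rule 5: revenue $2,125,000 > $1,800,000 → Municipal Permit required.
Rule 6: offers live music; occupies leased commercial space (not: operates from an industrially zoned site); seating 148 ≤ 180 → Annual Registration not required.
Rule 7: is a franchise of a national chain; occupies leased commercial space (not: is a mobile business with no fixed premises) → Operating Authorization not required.
Rule 8: revenue $2,125,000 < $2,950,000 → Small Business Certificate required.
Rule 9: seating 148 > 64; offers live music; revenue $2,125,000 > $1,875,000 → High-Occupancy License required.
Rule 10: occupies leased commercial space (not: operates from an industrially zoned site); is a franchise of a national chain → Operating Permit not required.
Rule 11: seating 148 ≥ 34; revenue $2,125,000 > $1,450,000 → Commercial Certificate required.
Rule 12: revenue $2,125,000 > $1,700,000; seating 148 ≥ 44; offers live music → Compliance License not required.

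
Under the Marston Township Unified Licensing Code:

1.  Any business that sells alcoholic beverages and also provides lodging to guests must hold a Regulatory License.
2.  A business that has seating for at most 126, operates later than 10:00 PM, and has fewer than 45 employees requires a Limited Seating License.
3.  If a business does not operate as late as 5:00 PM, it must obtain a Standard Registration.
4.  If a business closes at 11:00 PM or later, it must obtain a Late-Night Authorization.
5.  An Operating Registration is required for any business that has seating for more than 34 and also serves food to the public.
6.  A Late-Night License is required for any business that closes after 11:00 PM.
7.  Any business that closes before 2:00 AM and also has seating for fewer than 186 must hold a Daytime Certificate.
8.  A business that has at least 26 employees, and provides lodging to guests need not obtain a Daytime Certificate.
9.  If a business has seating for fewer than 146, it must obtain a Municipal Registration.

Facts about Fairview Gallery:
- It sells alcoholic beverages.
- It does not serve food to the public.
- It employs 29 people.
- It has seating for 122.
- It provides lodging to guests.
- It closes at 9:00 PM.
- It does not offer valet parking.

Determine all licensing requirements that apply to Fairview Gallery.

1. sells alcoholic beverages; provides lodging to guests → Regulatory License required.
2. seating 122 ≤ 126; closes 9:00 PM, at/before 10:00 PM; employees 29 < 45 → Limited Seating License not required.
3. closes 9:00 PM, after 5:00 PM → Standard Registration not required.
4. closes 9:00 PM, at/before 11:00 PM → Late-Night Authorization not required.
5. seating 122 > 34; does not serve food to the public → Operating Registration not required.
6. closes 9:00 PM, at/before 11:00 PM → Late-Night License not required.
7. closes 9:00 PM, at/before 2:00 AM; seating 122 < 186 → Daytime Certificate required.
8. employees 29 ≥ 26; provides lodging to guests → exempt from Daytime Certificate.
9. seating 122 < 146 → Municipal Registration required.

Municipal Registration, Regulatory License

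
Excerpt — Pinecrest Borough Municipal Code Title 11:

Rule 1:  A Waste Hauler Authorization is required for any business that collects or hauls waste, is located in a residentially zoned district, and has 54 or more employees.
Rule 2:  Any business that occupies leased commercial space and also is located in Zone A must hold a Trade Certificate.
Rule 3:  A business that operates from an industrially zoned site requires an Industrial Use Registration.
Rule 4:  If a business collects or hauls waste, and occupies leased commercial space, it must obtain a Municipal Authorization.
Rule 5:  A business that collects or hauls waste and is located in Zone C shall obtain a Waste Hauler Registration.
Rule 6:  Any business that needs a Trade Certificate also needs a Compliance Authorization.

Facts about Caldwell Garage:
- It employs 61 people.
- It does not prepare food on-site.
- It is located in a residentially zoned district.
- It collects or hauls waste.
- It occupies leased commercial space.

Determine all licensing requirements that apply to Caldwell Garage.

Municipal Authorization, Waste Hauler Authorization

Rule 1: collects or hauls waste; is located in a residentially zoned district; employees 61 ≥ 54 → Waste Hauler Authorization required.
Rule 2: occupies leased commercial space; is located in a residentially zoned district (not: is located in Zone A) → Trade Certificate not required.
Rule 3: occupies leased commercial space (not: operates from an industrially zoned site) → Industrial Use Registration not required.
Rule 4: collects or hauls waste; occupies leased commercial space → Municipal Authorization required.
Rule 5: collects or hauls waste; is located in a residentially zoned district (not: is located in Zone C) → Waste Hauler Registration not required.
Rule 6: Trade Certificate is not required → no effect.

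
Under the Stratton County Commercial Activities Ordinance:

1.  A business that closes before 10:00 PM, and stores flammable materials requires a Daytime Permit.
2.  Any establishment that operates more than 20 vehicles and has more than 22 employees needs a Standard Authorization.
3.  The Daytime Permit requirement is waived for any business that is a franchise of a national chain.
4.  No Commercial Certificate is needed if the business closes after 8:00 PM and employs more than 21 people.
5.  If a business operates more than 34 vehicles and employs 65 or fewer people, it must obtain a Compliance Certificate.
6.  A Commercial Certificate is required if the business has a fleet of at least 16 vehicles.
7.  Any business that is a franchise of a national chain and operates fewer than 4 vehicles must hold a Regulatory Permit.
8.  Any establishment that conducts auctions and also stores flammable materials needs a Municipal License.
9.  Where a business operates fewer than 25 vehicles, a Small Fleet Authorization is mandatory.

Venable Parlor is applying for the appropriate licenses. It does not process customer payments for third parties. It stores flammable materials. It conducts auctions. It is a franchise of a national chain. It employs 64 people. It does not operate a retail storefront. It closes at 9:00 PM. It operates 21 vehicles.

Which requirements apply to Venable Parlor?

Municipal License, Small Fleet Authorization, Standard Authorization

1. closes 9:00 PM, at/before 10:00 PM; stores flammable materials → Daytime Permit required.
2. vehicles 21 > 20; employees 64 > 22 → Standard Authorization required.
3. is a franchise of a national chain → exempt from Daytime Permit.
4. closes 9:00 PM, after 8:00 PM; employees 64 > 21 → exempt from Commercial Certificate.
5. vehicles 21 ≤ 34; employees 64 ≤ 65 → Compliance Certificate not required.
6. vehicles 21 ≥ 16 → Commercial Certificate required.
7. is a franchise of a national chain; vehicles 21 ≥ 4 → Regulatory Permit not required.
8. conducts auctions; stores flammable materials → Municipal License required.
9. vehicles 21 < 25 → Small Fleet Authorization required.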